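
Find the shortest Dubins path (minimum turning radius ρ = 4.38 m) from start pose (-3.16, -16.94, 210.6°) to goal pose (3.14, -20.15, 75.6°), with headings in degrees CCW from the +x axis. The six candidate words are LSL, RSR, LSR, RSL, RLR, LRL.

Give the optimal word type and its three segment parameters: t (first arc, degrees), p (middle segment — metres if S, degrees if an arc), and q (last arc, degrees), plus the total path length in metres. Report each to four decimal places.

RLR: t = 3.3085°, p = 240.8478°, q = 12.5393°, L = 19.6232 m

Let ψ = atan2(Δy, Δx) = atan2(-3.21, 6.30) = -26.9999° be the start→goal bearing.
Normalize: d = |goal − start| / ρ = 7.070651/4.38 = 1.614304, α = (θ_start − ψ) mod 360° = 237.5999° = 4.146901 rad, β = (θ_goal − ψ) mod 360° = 102.5999° = 1.790707 rad.
Common terms: sin α = -0.844327, cos α = -0.535828, sin β = 0.975917, cos β = -0.218142, cos(α−β) = -0.707107, d² = 2.605977. Work in radians in the unit-radius frame; every candidate has L = ρ·(t + p + q).
LSL: p² = 2 + d² − 2cos(α−β) + 2d(sin α − sin β) = 0.143336; p = √p² = 0.378597; φ = atan2(cos β − cos α, d + sin α − sin β) = 2.145942 rad; t = (φ − α) mod 2π = 4.282226 rad, q = (β − φ) mod 2π = 5.927950 rad → L = 4.38·(4.282226 + 0.378597 + 5.927950) = 4.38·10.588773 = 46.378827 m
RSR: p² = 2 + d² − 2cos(α−β) + 2d(sin β − sin α) = 11.897045; p = √p² = 3.449209; φ = atan2(cos α − cos β, d − sin α + sin β) = -0.092235 rad; t = (α − φ) mod 2π = 4.239136 rad, q = (φ − β) mod 2π = 4.400244 rad → L = 4.38·(4.239136 + 3.449209 + 4.400244) = 4.38·12.088589 = 52.948020 m
LSR: p² = d² − 2 + 2cos(α−β) + 2d(sin α + sin β) = -0.383385 < 0 → infeasible
RSL: p² = d² − 2 + 2cos(α−β) − 2d(sin α + sin β) = -1.233089 < 0 → infeasible
RLR: c = (6 − d² + 2cos(α−β) + 2d(sin α − sin β))/8 = -0.487131; p = 2π − arccos c = 4.203588 rad; φ = atan2(cos α − cos β, d − sin α + sin β) = -0.092235 rad; t = (α − φ + p/2) mod 2π = 0.057744 rad, q = (α − β − t + p) mod 2π = 0.218853 rad → L = 4.38·(0.057744 + 4.203588 + 0.218853) = 4.38·4.480185 = 19.623210 m
LRL: c = (6 − d² + 2cos(α−β) − 2d(sin α − sin β))/8 = 0.982083; p = 2π − arccos c = 6.093603 rad; φ = atan2(cos β − cos α, d + sin α − sin β) = 2.145942 rad; t = (φ − α + p/2) mod 2π = 1.045842 rad, q = (β − α − t + p) mod 2π = 2.691566 rad → L = 4.38·(1.045842 + 6.093603 + 2.691566) = 4.38·9.831011 = 43.059830 m
Shortest: RLR with L = 19.623210 m ≈ 19.6232 m
Convert RLR to answer units (arcs ×180/π): t = 0.057744·180/π = 3.3085°, p = 4.203588·180/π = 240.8478°, q = 0.218853·180/π = 12.5393°, L = 19.6232 m.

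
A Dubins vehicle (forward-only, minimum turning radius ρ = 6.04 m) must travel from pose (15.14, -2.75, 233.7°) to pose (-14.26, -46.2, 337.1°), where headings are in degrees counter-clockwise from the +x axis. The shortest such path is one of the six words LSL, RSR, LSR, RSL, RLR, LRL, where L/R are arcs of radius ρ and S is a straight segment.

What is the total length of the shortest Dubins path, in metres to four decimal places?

Let ψ = atan2(Δy, Δx) = atan2(-43.45, -29.40) = -124.0838° be the start→goal bearing.
Normalize: d = |goal − start| / ρ = 52.462010/6.04 = 8.685763, α = (θ_start − ψ) mod 360° = 357.7838° = 6.244506 rad, β = (θ_goal − ψ) mod 360° = 101.1838° = 1.765991 rad.
Common terms: sin α = -0.038670, cos α = 0.999252, sin β = 0.981010, cos β = -0.193958, cos(α−β) = -0.231748, d² = 75.442483. Work in radians in the unit-radius frame; every candidate has L = ρ·(t + p + q).
LSL: p² = 2 + d² − 2cos(α−β) + 2d(sin α − sin β) = 60.192591; p = √p² = 7.758388; φ = atan2(cos β − cos α, d + sin α − sin β) = -0.154409 rad; t = (φ − α) mod 2π = 6.167456 rad, q = (β − φ) mod 2π = 1.920400 rad → L = 6.04·(6.167456 + 7.758388 + 1.920400) = 6.04·15.846244 = 95.711315 m
RSR: p² = 2 + d² − 2cos(α−β) + 2d(sin β − sin α) = 95.619367; p = √p² = 9.778516; φ = atan2(cos α − cos β, d − sin α + sin β) = 0.122328 rad; t = (α − φ) mod 2π = 6.122178 rad, q = (φ − β) mod 2π = 4.639523 rad → L = 6.04·(6.122178 + 9.778516 + 4.639523) = 6.04·20.540216 = 124.062903 m
LSR: p² = d² − 2 + 2cos(α−β) + 2d(sin α + sin β) = 89.348878; p = √p² = 9.452454; φ = atan2(−cos α − cos β, d + sin α + sin β) − atan2(−2, p) = 0.125064 rad; t = (φ − α) mod 2π = 0.163743 rad, q = (φ − β) mod 2π = 4.642258 rad → L = 6.04·(0.163743 + 9.452454 + 4.642258) = 6.04·14.258455 = 86.121070 m
RSL: p² = d² − 2 + 2cos(α−β) − 2d(sin α + sin β) = 56.609097; p = √p² = 7.523902; φ = atan2(cos α + cos β, d − sin α − sin β) − atan2(2, p) = -0.156187 rad; t = (α − φ) mod 2π = 0.117507 rad, q = (β − φ) mod 2π = 1.922178 rad → L = 6.04·(0.117507 + 7.523902 + 1.922178) = 6.04·9.563587 = 57.764066 m
RLR: c = (6 − d² + 2cos(α−β) + 2d(sin α − sin β))/8 = -10.952421, |c| > 1 → infeasible
LRL: c = (6 − d² + 2cos(α−β) − 2d(sin α − sin β))/8 = -6.524074, |c| > 1 → infeasible
Shortest: RSL with L = 57.764066 m ≈ 57.7641 m

57.7641 m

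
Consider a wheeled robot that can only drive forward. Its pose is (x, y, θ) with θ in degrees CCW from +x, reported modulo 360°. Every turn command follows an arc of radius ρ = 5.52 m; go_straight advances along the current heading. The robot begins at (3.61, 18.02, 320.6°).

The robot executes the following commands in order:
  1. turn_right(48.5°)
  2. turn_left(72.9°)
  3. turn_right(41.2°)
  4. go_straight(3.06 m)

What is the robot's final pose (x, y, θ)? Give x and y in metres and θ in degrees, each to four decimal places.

set_pose: (x, y, θ) = (3.6100, 18.0200, 320.6000°), ρ = 5.52
turn_right(48.5°): centre at ρ to the right, rotate −48.5° → (5.6226, 13.9568, 272.1000°)
turn_left(72.9°): centre at ρ to the left, rotate +72.9° → (9.7102, 8.8271, 345.0000°)
turn_right(41.2°): centre at ρ to the right, rotate −41.2° → (12.8685, 6.5660, 303.8000°)
go_straight(3.06): x += 3.06·cos θ, y += 3.06·sin θ → (14.5708, 4.0232, 303.8000°)

(14.5708, 4.0232, 303.8000°)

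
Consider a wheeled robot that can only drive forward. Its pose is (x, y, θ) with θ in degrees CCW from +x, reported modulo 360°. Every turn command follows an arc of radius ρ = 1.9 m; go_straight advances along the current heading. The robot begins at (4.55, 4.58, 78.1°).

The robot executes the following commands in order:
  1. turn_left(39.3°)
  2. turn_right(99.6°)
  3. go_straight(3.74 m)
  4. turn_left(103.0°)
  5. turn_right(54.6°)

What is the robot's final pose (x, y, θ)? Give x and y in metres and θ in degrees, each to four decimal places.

(9.9895, 14.1944, 66.2000°)

set_pose: (x, y, θ) = (4.5500, 4.5800, 78.1000°), ρ = 1.9
turn_left(39.3°): centre at ρ to the left, rotate +39.3° → (4.3777, 5.8462, 117.4000°)
turn_right(99.6°): centre at ρ to the right, rotate −99.6° → (5.4837, 8.5296, 17.8000°)
go_straight(3.74): x += 3.74·cos θ, y += 3.74·sin θ → (9.0447, 9.6729, 17.8000°)
turn_left(103.0°): centre at ρ to the left, rotate +103.0° → (10.0959, 12.4548, 120.8000°)
turn_right(54.6°): centre at ρ to the right, rotate −54.6° → (9.9895, 14.1944, 66.2000°)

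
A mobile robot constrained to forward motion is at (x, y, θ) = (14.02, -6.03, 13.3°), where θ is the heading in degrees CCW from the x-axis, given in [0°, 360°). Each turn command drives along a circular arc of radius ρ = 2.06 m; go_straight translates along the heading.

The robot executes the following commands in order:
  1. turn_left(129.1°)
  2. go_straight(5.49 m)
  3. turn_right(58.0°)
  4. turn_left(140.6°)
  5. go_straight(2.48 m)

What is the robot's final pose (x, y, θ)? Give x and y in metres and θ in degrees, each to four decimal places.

(4.3996, 2.6937, 225.0000°)

set_pose: (x, y, θ) = (14.0200, -6.0300, 13.3000°), ρ = 2.06
turn_left(129.1°): centre at ρ to the left, rotate +129.1° → (14.8030, -2.3931, 142.4000°)
go_straight(5.49): x += 5.49·cos θ, y += 5.49·sin θ → (10.4533, 0.9566, 142.4000°)
turn_right(58.0°): centre at ρ to the right, rotate −58.0° → (9.6601, 2.7897, 84.4000°)
turn_left(140.6°): centre at ρ to the left, rotate +140.6° → (6.1532, 4.4474, 225.0000°)
go_straight(2.48): x += 2.48·cos θ, y += 2.48·sin θ → (4.3996, 2.6937, 225.0000°)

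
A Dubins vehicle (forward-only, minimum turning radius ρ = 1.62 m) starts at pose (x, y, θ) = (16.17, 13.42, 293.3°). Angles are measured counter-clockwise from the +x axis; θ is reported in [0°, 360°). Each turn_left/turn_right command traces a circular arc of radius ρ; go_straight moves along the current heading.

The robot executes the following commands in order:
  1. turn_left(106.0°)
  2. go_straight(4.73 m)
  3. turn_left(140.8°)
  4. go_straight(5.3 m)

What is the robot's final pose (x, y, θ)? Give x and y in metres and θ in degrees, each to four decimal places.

(16.0153, 18.6674, 180.1000°)

set_pose: (x, y, θ) = (16.1700, 13.4200, 293.3000°), ρ = 1.62
turn_left(106.0°): centre at ρ to the left, rotate +106.0° → (18.6840, 12.8072, 399.3000° ≡ 39.3000°)
go_straight(4.73): x += 4.73·cos θ, y += 4.73·sin θ → (22.3442, 15.8031, 39.3000°)
turn_left(140.8°): centre at ρ to the left, rotate +140.8° → (21.3153, 18.6767, 180.1000°)
go_straight(5.3): x += 5.3·cos θ, y += 5.3·sin θ → (16.0153, 18.6674, 180.1000°)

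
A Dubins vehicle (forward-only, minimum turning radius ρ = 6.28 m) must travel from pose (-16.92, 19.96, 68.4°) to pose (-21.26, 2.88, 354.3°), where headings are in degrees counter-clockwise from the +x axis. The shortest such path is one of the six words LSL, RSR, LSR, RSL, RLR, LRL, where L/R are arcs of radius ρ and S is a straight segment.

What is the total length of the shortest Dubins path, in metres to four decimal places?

Let ψ = atan2(Δy, Δx) = atan2(-17.08, -4.34) = -104.2570° be the start→goal bearing.
Normalize: d = |goal − start| / ρ = 17.622769/6.28 = 2.806173, α = (θ_start − ψ) mod 360° = 172.6570° = 3.013434 rad, β = (θ_goal − ψ) mod 360° = 98.5570° = 1.720145 rad.
Common terms: sin α = 0.127808, cos α = -0.991799, sin β = 0.988868, cos β = -0.148794, cos(α−β) = 0.273959, d² = 7.874610. Work in radians in the unit-radius frame; every candidate has L = ρ·(t + p + q).
LSL: p² = 2 + d² − 2cos(α−β) + 2d(sin α − sin β) = 4.494124; p = √p² = 2.119935; φ = atan2(cos β − cos α, d + sin α − sin β) = 0.408961 rad; t = (φ − α) mod 2π = 3.678712 rad, q = (β − φ) mod 2π = 1.311184 rad → L = 6.28·(3.678712 + 2.119935 + 1.311184) = 6.28·7.109831 = 44.649741 m
RSR: p² = 2 + d² − 2cos(α−β) + 2d(sin β − sin α) = 14.159258; p = √p² = 3.762879; φ = atan2(cos α − cos β, d − sin α + sin β) = -0.225950 rad; t = (α − φ) mod 2π = 3.239383 rad, q = (φ − β) mod 2π = 4.337091 rad → L = 6.28·(3.239383 + 3.762879 + 4.337091) = 6.28·11.339353 = 71.211138 m
LSR: p² = d² − 2 + 2cos(α−β) + 2d(sin α + sin β) = 12.689704; p = √p² = 3.562261; φ = atan2(−cos α − cos β, d + sin α + sin β) − atan2(−2, p) = 0.794540 rad; t = (φ − α) mod 2π = 4.064291 rad, q = (φ − β) mod 2π = 5.357580 rad → L = 6.28·(4.064291 + 3.562261 + 5.357580) = 6.28·12.984132 = 81.540351 m
RSL: p² = d² − 2 + 2cos(α−β) − 2d(sin α + sin β) = 0.155351; p = √p² = 0.394146; φ = atan2(cos α + cos β, d − sin α − sin β) − atan2(2, p) = -1.970040 rad; t = (α − φ) mod 2π = 4.983474 rad, q = (β − φ) mod 2π = 3.690185 rad → L = 6.28·(4.983474 + 0.394146 + 3.690185) = 6.28·9.067806 = 56.945820 m
RLR: c = (6 − d² + 2cos(α−β) + 2d(sin α − sin β))/8 = -0.769907; p = 2π − arccos c = 3.833693 rad; φ = atan2(cos α − cos β, d − sin α + sin β) = -0.225950 rad; t = (α − φ + p/2) mod 2π = 5.156230 rad, q = (α − β − t + p) mod 2π = 6.253938 rad → L = 6.28·(5.156230 + 3.833693 + 6.253938) = 6.28·15.243861 = 95.731445 m
LRL: c = (6 − d² + 2cos(α−β) − 2d(sin α − sin β))/8 = 0.438234; p = 2π − arccos c = 5.166023 rad; φ = atan2(cos β − cos α, d + sin α − sin β) = 0.408961 rad; t = (φ − α + p/2) mod 2π = 6.261724 rad, q = (β − α − t + p) mod 2π = 3.894195 rad → L = 6.28·(6.261724 + 5.166023 + 3.894195) = 6.28·15.321941 = 96.221792 m
Shortest: LSL with L = 44.649741 m ≈ 44.6497 m

44.6497 m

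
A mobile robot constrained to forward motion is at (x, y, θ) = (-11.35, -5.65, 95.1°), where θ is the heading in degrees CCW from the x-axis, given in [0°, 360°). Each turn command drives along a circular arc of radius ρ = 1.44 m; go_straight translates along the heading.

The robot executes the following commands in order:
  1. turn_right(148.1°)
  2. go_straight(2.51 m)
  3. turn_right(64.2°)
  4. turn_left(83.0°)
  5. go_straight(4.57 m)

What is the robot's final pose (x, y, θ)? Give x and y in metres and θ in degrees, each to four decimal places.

(-2.8733, -12.6027, 325.8000°)

set_pose: (x, y, θ) = (-11.3500, -5.6500, 95.1000°), ρ = 1.44
turn_right(148.1°): centre at ρ to the right, rotate −148.1° → (-8.7657, -4.6554, -53.0000° ≡ 307.0000°)
go_straight(2.51): x += 2.51·cos θ, y += 2.51·sin θ → (-7.2551, -6.6600, 307.0000°)
turn_right(64.2°): centre at ρ to the right, rotate −64.2° → (-7.1244, -8.1848, 242.8000°)
turn_left(83.0°): centre at ρ to the left, rotate +83.0° → (-6.6530, -10.0340, 325.8000°)
go_straight(4.57): x += 4.57·cos θ, y += 4.57·sin θ → (-2.8733, -12.6027, 325.8000°)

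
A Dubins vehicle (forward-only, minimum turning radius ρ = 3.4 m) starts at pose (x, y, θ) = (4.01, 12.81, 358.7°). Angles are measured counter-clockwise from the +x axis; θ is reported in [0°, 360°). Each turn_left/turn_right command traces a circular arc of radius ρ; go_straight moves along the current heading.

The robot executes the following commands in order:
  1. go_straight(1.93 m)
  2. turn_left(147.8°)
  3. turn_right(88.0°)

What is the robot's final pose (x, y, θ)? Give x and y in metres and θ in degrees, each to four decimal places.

(6.8708, 23.6123, 58.5000°)

set_pose: (x, y, θ) = (4.0100, 12.8100, 358.7000°), ρ = 3.4
go_straight(1.93): x += 1.93·cos θ, y += 1.93·sin θ → (5.9395, 12.7662, 358.7000°)
turn_left(147.8°): centre at ρ to the left, rotate +147.8° → (7.8932, 19.0006, 506.5000° ≡ 146.5000°)
turn_right(88.0°): centre at ρ to the right, rotate −88.0° → (6.8708, 23.6123, 58.5000°)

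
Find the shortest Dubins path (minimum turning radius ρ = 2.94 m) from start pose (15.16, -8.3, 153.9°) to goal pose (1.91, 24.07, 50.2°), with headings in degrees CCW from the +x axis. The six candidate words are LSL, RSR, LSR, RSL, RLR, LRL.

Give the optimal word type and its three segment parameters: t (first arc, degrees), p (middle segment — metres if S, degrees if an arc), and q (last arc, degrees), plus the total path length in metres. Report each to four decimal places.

RSR: t = 40.0961°, p = 30.4371 m, q = 63.6039°, L = 35.7582 m

Let ψ = atan2(Δy, Δx) = atan2(32.37, -13.25) = 112.2607° be the start→goal bearing.
Normalize: d = |goal − start| / ρ = 34.976841/2.94 = 11.896885, α = (θ_start − ψ) mod 360° = 41.6393° = 0.726742 rad, β = (θ_goal − ψ) mod 360° = 297.9393° = 5.200021 rad.
Common terms: sin α = 0.664438, cos α = 0.747343, sin β = -0.883445, cos β = 0.468535, cos(α−β) = -0.236838, d² = 141.535865. Work in radians in the unit-radius frame; every candidate has L = ρ·(t + p + q).
LSL: p² = 2 + d² − 2cos(α−β) + 2d(sin α − sin β) = 180.839518; p = √p² = 13.447658; φ = atan2(cos β − cos α, d + sin α − sin β) = -0.020734 rad; t = (φ − α) mod 2π = 5.535709 rad, q = (β − φ) mod 2π = 5.220755 rad → L = 2.94·(5.535709 + 13.447658 + 5.220755) = 2.94·24.204123 = 71.160121 m
RSR: p² = 2 + d² − 2cos(α−β) + 2d(sin β − sin α) = 107.179564; p = √p² = 10.352756; φ = atan2(cos α − cos β, d − sin α + sin β) = 0.026934 rad; t = (α − φ) mod 2π = 0.699808 rad, q = (φ − β) mod 2π = 1.110098 rad → L = 2.94·(0.699808 + 10.352756 + 1.110098) = 2.94·12.162663 = 35.758229 m
LSR: p² = d² − 2 + 2cos(α−β) + 2d(sin α + sin β) = 133.851203; p = √p² = 11.569408; φ = atan2(−cos α − cos β, d + sin α + sin β) − atan2(−2, p) = 0.067434 rad; t = (φ − α) mod 2π = 5.623877 rad, q = (φ − β) mod 2π = 1.150598 rad → L = 2.94·(5.623877 + 11.569408 + 1.150598) = 2.94·18.343883 = 53.931015 m
RSL: p² = d² − 2 + 2cos(α−β) − 2d(sin α + sin β) = 144.273174; p = √p² = 12.011377; φ = atan2(cos α + cos β, d − sin α − sin β) − atan2(2, p) = -0.064976 rad; t = (α − φ) mod 2π = 0.791718 rad, q = (β − φ) mod 2π = 5.264997 rad → L = 2.94·(0.791718 + 12.011377 + 5.264997) = 2.94·18.068092 = 53.120190 m
RLR: c = (6 − d² + 2cos(α−β) + 2d(sin α − sin β))/8 = -12.397445, |c| > 1 → infeasible
LRL: c = (6 − d² + 2cos(α−β) − 2d(sin α − sin β))/8 = -21.604940, |c| > 1 → infeasible
Shortest: RSR with L = 35.758229 m ≈ 35.7582 m
Convert RSR to answer units (arcs ×180/π): t = 0.699808·180/π = 40.0961°, p = ρ·p = 2.94·10.352756 = 30.4371 m, q = 1.110098·180/π = 63.6039°, L = 35.7582 m.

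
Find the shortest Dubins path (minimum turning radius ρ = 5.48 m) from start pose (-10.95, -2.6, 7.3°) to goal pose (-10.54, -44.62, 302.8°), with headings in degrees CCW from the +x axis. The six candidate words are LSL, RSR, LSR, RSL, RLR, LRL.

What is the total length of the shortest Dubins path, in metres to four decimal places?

Let ψ = atan2(Δy, Δx) = atan2(-42.02, 0.41) = -89.4410° be the start→goal bearing.
Normalize: d = |goal − start| / ρ = 42.022000/5.48 = 7.668248, α = (θ_start − ψ) mod 360° = 96.7410° = 1.688448 rad, β = (θ_goal − ψ) mod 360° = 32.2410° = 0.562711 rad.
Common terms: sin α = 0.993087, cos α = -0.117381, sin β = 0.533481, cos β = 0.845812, cos(α−β) = 0.430511, d² = 58.802031. Work in radians in the unit-radius frame; every candidate has L = ρ·(t + p + q).
LSL: p² = 2 + d² − 2cos(α−β) + 2d(sin α − sin β) = 66.989751; p = √p² = 8.184727; φ = atan2(cos β − cos α, d + sin α − sin β) = 0.117955 rad; t = (φ − α) mod 2π = 4.712692 rad, q = (β − φ) mod 2π = 0.444756 rad → L = 5.48·(4.712692 + 8.184727 + 0.444756) = 5.48·13.342175 = 73.115117 m
RSR: p² = 2 + d² − 2cos(α−β) + 2d(sin β − sin α) = 52.892266; p = √p² = 7.272707; φ = atan2(cos α − cos β, d − sin α + sin β) = -0.132830 rad; t = (α − φ) mod 2π = 1.821278 rad, q = (φ − β) mod 2π = 5.587645 rad → L = 5.48·(1.821278 + 7.272707 + 5.587645) = 5.48·14.681630 = 80.455330 m
LSR: p² = d² − 2 + 2cos(α−β) + 2d(sin α + sin β) = 81.075260; p = √p² = 9.004180; φ = atan2(−cos α − cos β, d + sin α + sin β) − atan2(−2, p) = 0.139514 rad; t = (φ − α) mod 2π = 4.734251 rad, q = (φ − β) mod 2π = 5.859988 rad → L = 5.48·(4.734251 + 9.004180 + 5.859988) = 5.48·19.598419 = 107.399336 m
RSL: p² = d² − 2 + 2cos(α−β) − 2d(sin α + sin β) = 34.250846; p = √p² = 5.852422; φ = atan2(cos α + cos β, d − sin α − sin β) − atan2(2, p) = -0.211243 rad; t = (α − φ) mod 2π = 1.899692 rad, q = (β − φ) mod 2π = 0.773954 rad → L = 5.48·(1.899692 + 5.852422 + 0.773954) = 5.48·8.526068 = 46.722854 m
RLR: c = (6 − d² + 2cos(α−β) + 2d(sin α − sin β))/8 = -5.611533, |c| > 1 → infeasible
LRL: c = (6 − d² + 2cos(α−β) − 2d(sin α − sin β))/8 = -7.373719, |c| > 1 → infeasible
Shortest: RSL with L = 46.722854 m ≈ 46.7229 m

46.7229 m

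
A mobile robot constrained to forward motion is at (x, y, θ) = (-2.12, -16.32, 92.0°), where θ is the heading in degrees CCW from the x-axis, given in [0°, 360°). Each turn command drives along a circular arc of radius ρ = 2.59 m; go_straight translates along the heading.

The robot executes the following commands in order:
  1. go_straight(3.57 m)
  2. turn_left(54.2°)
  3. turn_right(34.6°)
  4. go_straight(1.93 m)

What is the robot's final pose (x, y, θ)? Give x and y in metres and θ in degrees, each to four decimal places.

set_pose: (x, y, θ) = (-2.1200, -16.3200, 92.0000°), ρ = 2.59
go_straight(3.57): x += 3.57·cos θ, y += 3.57·sin θ → (-2.2446, -12.7522, 92.0000°)
turn_left(54.2°): centre at ρ to the left, rotate +54.2° → (-3.3922, -10.6903, 146.2000°)
turn_right(34.6°): centre at ρ to the right, rotate −34.6° → (-4.3595, -9.4915, 111.6000°)
go_straight(1.93): x += 1.93·cos θ, y += 1.93·sin θ → (-5.0700, -7.6970, 111.6000°)

(-5.0700, -7.6970, 111.6000°)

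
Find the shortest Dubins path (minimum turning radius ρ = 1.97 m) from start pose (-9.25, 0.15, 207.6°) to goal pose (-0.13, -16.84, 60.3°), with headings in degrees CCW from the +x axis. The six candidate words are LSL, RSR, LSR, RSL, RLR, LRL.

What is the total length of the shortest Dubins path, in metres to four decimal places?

Let ψ = atan2(Δy, Δx) = atan2(-16.99, 9.12) = -61.7737° be the start→goal bearing.
Normalize: d = |goal − start| / ρ = 19.283011/1.97 = 9.788330, α = (θ_start − ψ) mod 360° = 269.3737° = 4.701458 rad, β = (θ_goal − ψ) mod 360° = 122.0737° = 2.130588 rad.
Common terms: sin α = -0.999940, cos α = -0.010931, sin β = 0.847366, cos β = -0.531010, cos(α−β) = -0.841511, d² = 95.811410. Work in radians in the unit-radius frame; every candidate has L = ρ·(t + p + q).
LSL: p² = 2 + d² − 2cos(α−β) + 2d(sin α − sin β) = 63.330349; p = √p² = 7.958037; φ = atan2(cos β − cos α, d + sin α − sin β) = -0.065399 rad; t = (φ − α) mod 2π = 1.516328 rad, q = (β − φ) mod 2π = 2.195987 rad → L = 1.97·(1.516328 + 7.958037 + 2.195987) = 1.97·11.670352 = 22.990594 m
RSR: p² = 2 + d² − 2cos(α−β) + 2d(sin β − sin α) = 135.658513; p = √p² = 11.647253; φ = atan2(cos α − cos β, d − sin α + sin β) = 0.044667 rad; t = (α − φ) mod 2π = 4.656791 rad, q = (φ − β) mod 2π = 4.197265 rad → L = 1.97·(4.656791 + 11.647253 + 4.197265) = 1.97·20.501309 = 40.387578 m
LSR: p² = d² − 2 + 2cos(α−β) + 2d(sin α + sin β) = 89.141488; p = √p² = 9.441477; φ = atan2(−cos α − cos β, d + sin α + sin β) − atan2(−2, p) = 0.264929 rad; t = (φ − α) mod 2π = 1.846656 rad, q = (φ − β) mod 2π = 4.417526 rad → L = 1.97·(1.846656 + 9.441477 + 4.417526) = 1.97·15.705659 = 30.940149 m
RSL: p² = d² − 2 + 2cos(α−β) − 2d(sin α + sin β) = 95.115288; p = √p² = 9.752707; φ = atan2(cos α + cos β, d − sin α − sin β) − atan2(2, p) = -0.256729 rad; t = (α − φ) mod 2π = 4.958187 rad, q = (β − φ) mod 2π = 2.387317 rad → L = 1.97·(4.958187 + 9.752707 + 2.387317) = 1.97·17.098211 = 33.683476 m
RLR: c = (6 − d² + 2cos(α−β) + 2d(sin α − sin β))/8 = -15.957314, |c| > 1 → infeasible
LRL: c = (6 − d² + 2cos(α−β) − 2d(sin α − sin β))/8 = -6.916294, |c| > 1 → infeasible
Shortest: LSL with L = 22.990594 m ≈ 22.9906 m

22.9906 m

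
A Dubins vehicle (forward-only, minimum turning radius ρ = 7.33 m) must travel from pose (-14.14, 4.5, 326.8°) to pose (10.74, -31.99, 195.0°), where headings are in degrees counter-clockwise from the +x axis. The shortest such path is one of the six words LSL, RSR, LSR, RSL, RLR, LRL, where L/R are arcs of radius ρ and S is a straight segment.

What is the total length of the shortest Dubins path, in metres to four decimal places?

Let ψ = atan2(Δy, Δx) = atan2(-36.49, 24.88) = -55.7126° be the start→goal bearing.
Normalize: d = |goal − start| / ρ = 44.164856/7.33 = 6.025219, α = (θ_start − ψ) mod 360° = 22.5126° = 0.392920 rad, β = (θ_goal − ψ) mod 360° = 250.7126° = 4.375761 rad.
Common terms: sin α = 0.382887, cos α = 0.923795, sin β = -0.943874, cos β = -0.330306, cos(α−β) = -0.666532, d² = 36.303265. Work in radians in the unit-radius frame; every candidate has L = ρ·(t + p + q).
LSL: p² = 2 + d² − 2cos(α−β) + 2d(sin α − sin β) = 55.624381; p = √p² = 7.458175; φ = atan2(cos β − cos α, d + sin α − sin β) = -0.168954 rad; t = (φ − α) mod 2π = 5.721312 rad, q = (β − φ) mod 2π = 4.544715 rad → L = 7.33·(5.721312 + 7.458175 + 4.544715) = 7.33·17.724202 = 129.918402 m
RSR: p² = 2 + d² − 2cos(α−β) + 2d(sin β − sin α) = 23.648279; p = √p² = 4.862950; φ = atan2(cos α − cos β, d − sin α + sin β) = 0.260837 rad; t = (α − φ) mod 2π = 0.132083 rad, q = (φ − β) mod 2π = 2.168261 rad → L = 7.33·(0.132083 + 4.862950 + 2.168261) = 7.33·7.163294 = 52.506942 m
LSR: p² = d² − 2 + 2cos(α−β) + 2d(sin α + sin β) = 26.210065; p = √p² = 5.119577; φ = atan2(−cos α − cos β, d + sin α + sin β) − atan2(−2, p) = 0.264237 rad; t = (φ − α) mod 2π = 6.154503 rad, q = (φ − β) mod 2π = 2.171662 rad → L = 7.33·(6.154503 + 5.119577 + 2.171662) = 7.33·13.445741 = 98.557282 m
RSL: p² = d² − 2 + 2cos(α−β) − 2d(sin α + sin β) = 39.730335; p = √p² = 6.303200; φ = atan2(cos α + cos β, d − sin α − sin β) − atan2(2, p) = -0.217383 rad; t = (α − φ) mod 2π = 0.610302 rad, q = (β − φ) mod 2π = 4.593144 rad → L = 7.33·(0.610302 + 6.303200 + 4.593144) = 7.33·11.506647 = 84.343720 m
RLR: c = (6 − d² + 2cos(α−β) + 2d(sin α − sin β))/8 = -1.956035, |c| > 1 → infeasible
LRL: c = (6 − d² + 2cos(α−β) − 2d(sin α − sin β))/8 = -5.953048, |c| > 1 → infeasible
Shortest: RSR with L = 52.506942 m ≈ 52.5069 m

52.5069 m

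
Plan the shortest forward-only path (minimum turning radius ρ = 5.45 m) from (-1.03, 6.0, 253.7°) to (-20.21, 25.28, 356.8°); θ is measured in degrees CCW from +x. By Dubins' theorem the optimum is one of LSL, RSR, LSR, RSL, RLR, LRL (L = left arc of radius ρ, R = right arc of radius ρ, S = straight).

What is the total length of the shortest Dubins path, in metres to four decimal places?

43.2690 m

Let ψ = atan2(Δy, Δx) = atan2(19.28, -19.18) = 134.8510° be the start→goal bearing.
Normalize: d = |goal − start| / ρ = 27.195419/5.45 = 4.989985, α = (θ_start − ψ) mod 360° = 118.8490° = 2.074306 rad, β = (θ_goal − ψ) mod 360° = 221.9490° = 3.873740 rad.
Common terms: sin α = 0.875895, cos α = -0.482503, sin β = -0.668469, cos β = -0.743740, cos(α−β) = -0.226651, d² = 24.899951. Work in radians in the unit-radius frame; every candidate has L = ρ·(t + p + q).
LSL: p² = 2 + d² − 2cos(α−β) + 2d(sin α − sin β) = 42.765951; p = √p² = 6.539568; φ = atan2(cos β − cos α, d + sin α − sin β) = -0.039958 rad; t = (φ − α) mod 2π = 4.168921 rad, q = (β − φ) mod 2π = 3.913698 rad → L = 5.45·(4.168921 + 6.539568 + 3.913698) = 5.45·14.622188 = 79.690924 m
RSR: p² = 2 + d² − 2cos(α−β) + 2d(sin β − sin α) = 11.940556; p = √p² = 3.455511; φ = atan2(cos α − cos β, d − sin α + sin β) = 0.075673 rad; t = (α − φ) mod 2π = 1.998633 rad, q = (φ − β) mod 2π = 2.485117 rad → L = 5.45·(1.998633 + 3.455511 + 2.485117) = 5.45·7.939262 = 43.268977 m
LSR: p² = d² − 2 + 2cos(α−β) + 2d(sin α + sin β) = 24.516754; p = √p² = 4.951440; φ = atan2(−cos α − cos β, d + sin α + sin β) − atan2(−2, p) = 0.615580 rad; t = (φ − α) mod 2π = 4.824459 rad, q = (φ − β) mod 2π = 3.025025 rad → L = 5.45·(4.824459 + 4.951440 + 3.025025) = 5.45·12.800924 = 69.765035 m
RSL: p² = d² − 2 + 2cos(α−β) − 2d(sin α + sin β) = 20.376543; p = √p² = 4.514038; φ = atan2(cos α + cos β, d − sin α − sin β) − atan2(2, p) = -0.668062 rad; t = (α − φ) mod 2π = 2.742368 rad, q = (β − φ) mod 2π = 4.541802 rad → L = 5.45·(2.742368 + 4.514038 + 4.541802) = 5.45·11.798208 = 64.300233 m
RLR: c = (6 − d² + 2cos(α−β) + 2d(sin α − sin β))/8 = -0.492570; p = 2π − arccos c = 4.197349 rad; φ = atan2(cos α − cos β, d − sin α + sin β) = 0.075673 rad; t = (α − φ + p/2) mod 2π = 4.097308 rad, q = (α − β − t + p) mod 2π = 4.583792 rad → L = 5.45·(4.097308 + 4.197349 + 4.583792) = 5.45·12.878449 = 70.187548 m
LRL: c = (6 − d² + 2cos(α−β) − 2d(sin α − sin β))/8 = -4.345744, |c| > 1 → infeasible
Shortest: RSR with L = 43.268977 m ≈ 43.2690 m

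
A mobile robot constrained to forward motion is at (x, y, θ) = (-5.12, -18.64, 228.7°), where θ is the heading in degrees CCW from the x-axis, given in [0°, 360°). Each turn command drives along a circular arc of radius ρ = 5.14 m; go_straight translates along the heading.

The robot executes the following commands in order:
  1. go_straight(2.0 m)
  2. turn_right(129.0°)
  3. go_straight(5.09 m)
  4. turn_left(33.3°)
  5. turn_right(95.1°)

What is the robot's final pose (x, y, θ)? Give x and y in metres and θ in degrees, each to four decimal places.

set_pose: (x, y, θ) = (-5.1200, -18.6400, 228.7000°), ρ = 5.14
go_straight(2.0): x += 2.0·cos θ, y += 2.0·sin θ → (-6.4400, -20.1425, 228.7000°)
turn_right(129.0°): centre at ρ to the right, rotate −129.0° → (-15.3680, -17.6162, 99.7000°)
go_straight(5.09): x += 5.09·cos θ, y += 5.09·sin θ → (-16.2256, -12.5989, 99.7000°)
turn_left(33.3°): centre at ρ to the left, rotate +33.3° → (-17.5330, -9.9595, 133.0000°)
turn_right(95.1°): centre at ρ to the right, rotate −95.1° → (-16.9313, -2.3981, 37.9000°)

(-16.9313, -2.3981, 37.9000°)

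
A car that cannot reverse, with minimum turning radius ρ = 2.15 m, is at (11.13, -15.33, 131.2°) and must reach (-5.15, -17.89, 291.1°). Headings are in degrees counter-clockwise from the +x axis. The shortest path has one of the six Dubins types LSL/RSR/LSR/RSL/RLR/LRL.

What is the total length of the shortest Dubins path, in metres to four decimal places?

18.6620 m

Let ψ = atan2(Δy, Δx) = atan2(-2.56, -16.28) = -171.0635° be the start→goal bearing.
Normalize: d = |goal − start| / ρ = 16.480049/2.15 = 7.665139, α = (θ_start − ψ) mod 360° = 302.2635° = 5.275494 rad, β = (θ_goal − ψ) mod 360° = 102.1635° = 1.783090 rad.
Common terms: sin α = -0.845602, cos α = 0.533814, sin β = 0.977550, cos β = -0.210702, cos(α−β) = -0.939094, d² = 58.754354. Work in radians in the unit-radius frame; every candidate has L = ρ·(t + p + q).
LSL: p² = 2 + d² − 2cos(α−β) + 2d(sin α − sin β) = 34.683114; p = √p² = 5.889237; φ = atan2(cos β − cos α, d + sin α − sin β) = -0.126759 rad; t = (φ − α) mod 2π = 0.880933 rad, q = (β − φ) mod 2π = 1.909849 rad → L = 2.15·(0.880933 + 5.889237 + 1.909849) = 2.15·8.680019 = 18.662040 m
RSR: p² = 2 + d² − 2cos(α−β) + 2d(sin β − sin α) = 90.581970; p = √p² = 9.517456; φ = atan2(cos α − cos β, d − sin α + sin β) = 0.078306 rad; t = (α − φ) mod 2π = 5.197187 rad, q = (φ − β) mod 2π = 4.578402 rad → L = 2.15·(5.197187 + 9.517456 + 4.578402) = 2.15·19.293045 = 41.480047 m
LSR: p² = d² − 2 + 2cos(α−β) + 2d(sin α + sin β) = 56.898970; p = √p² = 7.543141; φ = atan2(−cos α − cos β, d + sin α + sin β) − atan2(−2, p) = 0.217762 rad; t = (φ − α) mod 2π = 1.225453 rad, q = (φ − β) mod 2π = 4.717857 rad → L = 2.15·(1.225453 + 7.543141 + 4.717857) = 2.15·13.486451 = 28.995870 m
RSL: p² = d² − 2 + 2cos(α−β) − 2d(sin α + sin β) = 52.853360; p = √p² = 7.270032; φ = atan2(cos α + cos β, d − sin α − sin β) − atan2(2, p) = -0.225596 rad; t = (α − φ) mod 2π = 5.501089 rad, q = (β − φ) mod 2π = 2.008685 rad → L = 2.15·(5.501089 + 7.270032 + 2.008685) = 2.15·14.779806 = 31.776583 m
RLR: c = (6 − d² + 2cos(α−β) + 2d(sin α − sin β))/8 = -10.322746, |c| > 1 → infeasible
LRL: c = (6 − d² + 2cos(α−β) − 2d(sin α − sin β))/8 = -3.335389, |c| > 1 → infeasible
Shortest: LSL with L = 18.662040 m ≈ 18.6620 m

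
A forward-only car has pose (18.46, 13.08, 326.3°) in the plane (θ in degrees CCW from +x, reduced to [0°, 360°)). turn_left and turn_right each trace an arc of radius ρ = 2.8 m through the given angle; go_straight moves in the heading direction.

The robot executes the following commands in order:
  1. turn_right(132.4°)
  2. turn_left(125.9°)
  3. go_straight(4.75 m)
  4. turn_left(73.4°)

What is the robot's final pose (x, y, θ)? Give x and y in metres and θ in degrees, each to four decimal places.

set_pose: (x, y, θ) = (18.4600, 13.0800, 326.3000°), ρ = 2.8
turn_right(132.4°): centre at ρ to the right, rotate −132.4° → (17.5791, 8.0325, 193.9000°)
turn_left(125.9°): centre at ρ to the left, rotate +125.9° → (16.4444, 3.1759, 319.8000°)
go_straight(4.75): x += 4.75·cos θ, y += 4.75·sin θ → (20.0725, 0.1100, 319.8000°)
turn_left(73.4°): centre at ρ to the left, rotate +73.4° → (23.4129, -0.0943, 393.2000° ≡ 33.2000°)

(23.4129, -0.0943, 33.2000°)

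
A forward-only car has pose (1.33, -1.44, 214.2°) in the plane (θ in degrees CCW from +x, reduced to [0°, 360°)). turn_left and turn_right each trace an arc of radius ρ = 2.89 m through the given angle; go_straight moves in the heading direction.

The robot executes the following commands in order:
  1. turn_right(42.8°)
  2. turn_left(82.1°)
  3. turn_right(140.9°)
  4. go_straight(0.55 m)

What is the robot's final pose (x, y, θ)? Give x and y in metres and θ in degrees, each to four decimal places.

set_pose: (x, y, θ) = (1.3300, -1.4400, 214.2000°), ρ = 2.89
turn_right(42.8°): centre at ρ to the right, rotate −42.8° → (-0.7266, -1.9072, 171.4000°)
turn_left(82.1°): centre at ρ to the left, rotate +82.1° → (-3.9297, -3.9439, 253.5000°)
turn_right(140.9°): centre at ρ to the right, rotate −140.9° → (-9.3688, -4.2338, 112.6000°)
go_straight(0.55): x += 0.55·cos θ, y += 0.55·sin θ → (-9.5802, -3.7260, 112.6000°)

(-9.5802, -3.7260, 112.6000°)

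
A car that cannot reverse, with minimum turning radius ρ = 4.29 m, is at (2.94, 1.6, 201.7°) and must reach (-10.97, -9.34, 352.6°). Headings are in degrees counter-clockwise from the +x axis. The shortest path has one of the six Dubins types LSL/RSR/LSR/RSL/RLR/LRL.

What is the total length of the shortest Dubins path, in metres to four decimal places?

Let ψ = atan2(Δy, Δx) = atan2(-10.94, -13.91) = -141.8155° be the start→goal bearing.
Normalize: d = |goal − start| / ρ = 17.696658/4.29 = 4.125095, α = (θ_start − ψ) mod 360° = 343.5155° = 5.995476 rad, β = (θ_goal − ψ) mod 360° = 134.4155° = 2.345993 rad.
Common terms: sin α = -0.283756, cos α = 0.958897, sin β = 0.714283, cos β = -0.699857, cos(α−β) = -0.873772, d² = 17.016409. Work in radians in the unit-radius frame; every candidate has L = ρ·(t + p + q).
LSL: p² = 2 + d² − 2cos(α−β) + 2d(sin α − sin β) = 12.529939; p = √p² = 3.539765; φ = atan2(cos β − cos α, d + sin α − sin β) = -0.487711 rad; t = (φ − α) mod 2π = 6.083183 rad, q = (β − φ) mod 2π = 2.833704 rad → L = 4.29·(6.083183 + 3.539765 + 2.833704) = 4.29·12.456653 = 53.439039 m
RSR: p² = 2 + d² − 2cos(α−β) + 2d(sin β − sin α) = 28.997969; p = √p² = 5.384976; φ = atan2(cos α − cos β, d − sin α + sin β) = 0.313125 rad; t = (α − φ) mod 2π = 5.682351 rad, q = (φ − β) mod 2π = 4.250318 rad → L = 4.29·(5.682351 + 5.384976 + 4.250318) = 4.29·15.317645 = 65.712697 m
LSR: p² = d² − 2 + 2cos(α−β) + 2d(sin α + sin β) = 16.820798; p = √p² = 4.101317; φ = atan2(−cos α − cos β, d + sin α + sin β) − atan2(−2, p) = 0.396917 rad; t = (φ − α) mod 2π = 0.684626 rad, q = (φ − β) mod 2π = 4.334109 rad → L = 4.29·(0.684626 + 4.101317 + 4.334109) = 4.29·9.120052 = 39.125023 m
RSL: p² = d² − 2 + 2cos(α−β) − 2d(sin α + sin β) = 9.716932; p = √p² = 3.117199; φ = atan2(cos α + cos β, d − sin α − sin β) − atan2(2, p) = -0.500449 rad; t = (α − φ) mod 2π = 0.212741 rad, q = (β − φ) mod 2π = 2.846442 rad → L = 4.29·(0.212741 + 3.117199 + 2.846442) = 4.29·6.176382 = 26.496680 m
RLR: c = (6 − d² + 2cos(α−β) + 2d(sin α − sin β))/8 = -2.624746, |c| > 1 → infeasible
LRL: c = (6 − d² + 2cos(α−β) − 2d(sin α − sin β))/8 = -0.566242; p = 2π − arccos c = 4.110449 rad; φ = atan2(cos β − cos α, d + sin α − sin β) = -0.487711 rad; t = (φ − α + p/2) mod 2π = 1.855222 rad, q = (β − α − t + p) mod 2π = 4.888929 rad → L = 4.29·(1.855222 + 4.110449 + 4.888929) = 4.29·10.854600 = 46.566235 m
Shortest: RSL with L = 26.496680 m ≈ 26.4967 m

26.4967 m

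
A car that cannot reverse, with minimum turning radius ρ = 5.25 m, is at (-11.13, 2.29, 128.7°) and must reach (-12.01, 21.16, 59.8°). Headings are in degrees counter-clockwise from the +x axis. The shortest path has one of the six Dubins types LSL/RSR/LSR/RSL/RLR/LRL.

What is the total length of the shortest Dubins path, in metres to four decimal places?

Let ψ = atan2(Δy, Δx) = atan2(18.87, -0.88) = 92.6700° be the start→goal bearing.
Normalize: d = |goal − start| / ρ = 18.890508/5.25 = 3.598192, α = (θ_start − ψ) mod 360° = 36.0300° = 0.628841 rad, β = (θ_goal − ψ) mod 360° = 327.1300° = 5.709495 rad.
Common terms: sin α = 0.588208, cos α = 0.808710, sin β = -0.542735, cos β = 0.839904, cos(α−β) = 0.359997, d² = 12.946986. Work in radians in the unit-radius frame; every candidate has L = ρ·(t + p + q).
LSL: p² = 2 + d² − 2cos(α−β) + 2d(sin α − sin β) = 22.365696; p = √p² = 4.729238; φ = atan2(cos β − cos α, d + sin α − sin β) = 0.006596 rad; t = (φ − α) mod 2π = 5.660940 rad, q = (β − φ) mod 2π = 5.702899 rad → L = 5.25·(5.660940 + 4.729238 + 5.702899) = 5.25·16.093077 = 84.488655 m
RSR: p² = 2 + d² − 2cos(α−β) + 2d(sin β − sin α) = 6.088288; p = √p² = 2.467446; φ = atan2(cos α − cos β, d − sin α + sin β) = -0.012643 rad; t = (α − φ) mod 2π = 0.641484 rad, q = (φ − β) mod 2π = 0.561048 rad → L = 5.25·(0.641484 + 2.467446 + 0.561048) = 5.25·3.669978 = 19.267382 m
LSR: p² = d² − 2 + 2cos(α−β) + 2d(sin α + sin β) = 11.994218; p = √p² = 3.463267; φ = atan2(−cos α − cos β, d + sin α + sin β) − atan2(−2, p) = 0.098805 rad; t = (φ − α) mod 2π = 5.753149 rad, q = (φ − β) mod 2π = 0.672496 rad → L = 5.25·(5.753149 + 3.463267 + 0.672496) = 5.25·9.888912 = 51.916787 m
RSL: p² = d² − 2 + 2cos(α−β) − 2d(sin α + sin β) = 11.339741; p = √p² = 3.367453; φ = atan2(cos α + cos β, d − sin α − sin β) − atan2(2, p) = -0.101467 rad; t = (α − φ) mod 2π = 0.730308 rad, q = (β − φ) mod 2π = 5.810962 rad → L = 5.25·(0.730308 + 3.367453 + 5.810962) = 5.25·9.908724 = 52.020799 m
RLR: c = (6 − d² + 2cos(α−β) + 2d(sin α − sin β))/8 = 0.238964; p = 2π − arccos c = 4.953688 rad; φ = atan2(cos α − cos β, d − sin α + sin β) = -0.012643 rad; t = (α − φ + p/2) mod 2π = 3.118328 rad, q = (α − β − t + p) mod 2π = 3.037892 rad → L = 5.25·(3.118328 + 4.953688 + 3.037892) = 5.25·11.109907 = 58.327014 m
LRL: c = (6 − d² + 2cos(α−β) − 2d(sin α − sin β))/8 = -1.795712, |c| > 1 → infeasible
Shortest: RSR with L = 19.267382 m ≈ 19.2674 m

19.2674 m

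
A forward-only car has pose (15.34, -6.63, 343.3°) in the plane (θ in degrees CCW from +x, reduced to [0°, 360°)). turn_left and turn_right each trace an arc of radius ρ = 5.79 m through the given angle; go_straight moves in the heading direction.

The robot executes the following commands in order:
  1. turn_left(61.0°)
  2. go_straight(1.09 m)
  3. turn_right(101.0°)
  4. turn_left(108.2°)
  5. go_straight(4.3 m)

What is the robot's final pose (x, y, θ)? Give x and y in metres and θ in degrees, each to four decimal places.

set_pose: (x, y, θ) = (15.3400, -6.6300, 343.3000°), ρ = 5.79
turn_left(61.0°): centre at ρ to the left, rotate +61.0° → (21.0476, -5.2281, 404.3000° ≡ 44.3000°)
go_straight(1.09): x += 1.09·cos θ, y += 1.09·sin θ → (21.8277, -4.4668, 44.3000°)
turn_right(101.0°): centre at ρ to the right, rotate −101.0° → (30.7109, -5.4318, -56.7000° ≡ 303.3000°)
turn_left(108.2°): centre at ρ to the left, rotate +108.2° → (40.0815, -5.8573, 411.5000° ≡ 51.5000°)
go_straight(4.3): x += 4.3·cos θ, y += 4.3·sin θ → (42.7583, -2.4921, 51.5000°)

(42.7583, -2.4921, 51.5000°)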